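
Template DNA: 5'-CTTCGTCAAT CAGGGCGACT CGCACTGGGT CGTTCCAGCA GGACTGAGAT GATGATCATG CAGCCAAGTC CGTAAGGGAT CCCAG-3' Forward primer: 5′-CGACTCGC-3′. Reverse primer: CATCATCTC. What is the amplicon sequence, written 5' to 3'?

Forward primer CGACTCGC is found on the top strand at positions 16–23.
Reverse complement of the reverse primer: GAGATGATG. This occurs on the top strand at positions 46–54.
The product is the template from position 16 through 54 (39 bp).

5'-CGACTCGCACTGGGTCGTTCCAGCAGGACTGAGATGATG-3'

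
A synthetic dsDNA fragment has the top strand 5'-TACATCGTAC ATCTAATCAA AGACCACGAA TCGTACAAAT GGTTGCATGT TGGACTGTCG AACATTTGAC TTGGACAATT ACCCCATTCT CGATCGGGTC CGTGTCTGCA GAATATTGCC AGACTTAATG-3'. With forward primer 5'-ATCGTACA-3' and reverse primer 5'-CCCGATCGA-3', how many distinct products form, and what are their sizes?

The forward primer ATCGTACA matches the top strand at positions 4–11, 30–37.
The reverse primer's reverse complement is TCGATCGGG, matching at positions 90–98.
Each forward site pairs with the reverse site to give a product ending at position 98: sizes 95, 69 bp.

Two products: 95 bp, 69 bp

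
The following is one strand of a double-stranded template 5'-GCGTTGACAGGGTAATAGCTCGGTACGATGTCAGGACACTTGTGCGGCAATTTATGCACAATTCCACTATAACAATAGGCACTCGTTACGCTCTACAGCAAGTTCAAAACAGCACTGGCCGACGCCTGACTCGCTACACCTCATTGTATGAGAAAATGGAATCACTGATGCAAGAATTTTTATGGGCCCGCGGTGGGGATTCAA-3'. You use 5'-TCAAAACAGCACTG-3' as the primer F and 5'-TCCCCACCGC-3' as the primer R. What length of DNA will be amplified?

Forward primer TCAAAACAGCACTG is found on the top strand at positions 104–117.
Reverse complement of the reverse primer: GCGGTGGGGA. This occurs on the top strand at positions 190–199.
Product length = (reverse-primer end) − (forward-primer start) + 1 = 199 − 104 + 1 = 96 bp.

96 bp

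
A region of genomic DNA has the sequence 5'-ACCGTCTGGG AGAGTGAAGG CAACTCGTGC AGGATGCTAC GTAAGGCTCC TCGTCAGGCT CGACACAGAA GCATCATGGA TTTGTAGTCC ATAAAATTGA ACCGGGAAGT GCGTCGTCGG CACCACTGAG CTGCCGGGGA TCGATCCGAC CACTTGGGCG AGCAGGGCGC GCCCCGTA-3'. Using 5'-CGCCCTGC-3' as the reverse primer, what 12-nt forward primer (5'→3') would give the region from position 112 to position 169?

5'-CGTCGTCGGCAC-3'

The reverse primer's reverse complement GCAGGGCG matches the template at positions 162–169; the product starts at position 112.
The forward primer is identical to the top strand over positions 112–123: CGTCGTCGGCAC.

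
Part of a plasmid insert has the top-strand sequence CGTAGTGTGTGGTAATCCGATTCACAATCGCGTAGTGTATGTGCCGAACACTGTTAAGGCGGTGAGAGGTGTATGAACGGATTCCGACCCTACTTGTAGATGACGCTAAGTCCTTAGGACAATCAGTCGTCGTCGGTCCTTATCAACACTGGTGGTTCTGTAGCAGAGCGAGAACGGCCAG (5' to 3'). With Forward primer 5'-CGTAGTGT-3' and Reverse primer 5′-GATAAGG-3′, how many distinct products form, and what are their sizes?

The forward primer CGTAGTGT matches the top strand at positions 1–8, 31–38.
The reverse primer's reverse complement is CCTTATC, matching at positions 138–144.
Each forward site pairs with the reverse site to give a product ending at position 144: sizes 144, 114 bp.

Two products: 144 bp, 114 bp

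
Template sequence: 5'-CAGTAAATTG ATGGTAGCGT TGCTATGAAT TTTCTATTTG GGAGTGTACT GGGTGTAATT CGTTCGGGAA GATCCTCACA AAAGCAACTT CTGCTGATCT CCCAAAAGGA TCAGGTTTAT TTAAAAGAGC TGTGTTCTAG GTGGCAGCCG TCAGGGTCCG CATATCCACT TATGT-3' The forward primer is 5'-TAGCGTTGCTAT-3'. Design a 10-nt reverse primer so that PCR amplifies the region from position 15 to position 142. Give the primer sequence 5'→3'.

The product's 3' end on the top strand is position 142.
The reverse primer anneals to the top strand over positions 133–142, i.e. to TGTTCTAGGT.
Its sequence written 5'→3' is the reverse complement: ACCTAGAACA.

5'-ACCTAGAACA-3'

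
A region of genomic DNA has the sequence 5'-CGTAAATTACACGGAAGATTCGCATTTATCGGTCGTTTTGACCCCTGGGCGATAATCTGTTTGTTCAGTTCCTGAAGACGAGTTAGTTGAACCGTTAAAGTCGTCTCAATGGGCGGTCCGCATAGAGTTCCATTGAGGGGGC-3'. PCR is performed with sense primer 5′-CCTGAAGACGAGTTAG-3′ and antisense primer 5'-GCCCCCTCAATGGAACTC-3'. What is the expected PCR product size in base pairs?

72 bp

The forward primer matches the template at positions 71–86.
Reverse complement of the reverse primer: GAGTTCCATTGAGGGGGC. This occurs on the top strand at positions 125–142.
Product length = (reverse-primer end) − (forward-primer start) + 1 = 142 − 71 + 1 = 72 bp.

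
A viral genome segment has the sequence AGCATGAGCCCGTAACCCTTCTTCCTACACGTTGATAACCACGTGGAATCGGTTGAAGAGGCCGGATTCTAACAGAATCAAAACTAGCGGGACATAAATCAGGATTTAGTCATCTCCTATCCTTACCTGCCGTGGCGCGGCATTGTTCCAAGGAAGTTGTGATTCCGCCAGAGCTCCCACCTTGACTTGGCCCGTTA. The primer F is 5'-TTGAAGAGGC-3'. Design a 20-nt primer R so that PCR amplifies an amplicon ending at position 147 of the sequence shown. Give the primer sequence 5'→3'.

The forward primer binds at positions 53–62; the product's 3' end on the top strand is position 147.
The reverse primer anneals to the top strand over positions 128–147, i.e. to TGCCGTGGCGCGGCATTGTT.
Its sequence written 5'→3' is the reverse complement: AACAATGCCGCGCCACGGCA.

5'-AACAATGCCGCGCCACGGCA-3'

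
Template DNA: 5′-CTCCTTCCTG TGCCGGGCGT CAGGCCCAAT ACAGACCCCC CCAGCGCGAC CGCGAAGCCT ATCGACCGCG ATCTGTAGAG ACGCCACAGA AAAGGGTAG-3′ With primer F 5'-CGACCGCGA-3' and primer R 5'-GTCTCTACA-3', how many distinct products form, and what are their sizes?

The forward primer CGACCGCGA matches the top strand at positions 47–55, 63–71.
The reverse primer's reverse complement is TGTAGAGAC, matching at positions 74–82.
Each forward site pairs with the reverse site to give a product ending at position 82: sizes 36, 20 bp.

Two products: 36 bp, 20 bp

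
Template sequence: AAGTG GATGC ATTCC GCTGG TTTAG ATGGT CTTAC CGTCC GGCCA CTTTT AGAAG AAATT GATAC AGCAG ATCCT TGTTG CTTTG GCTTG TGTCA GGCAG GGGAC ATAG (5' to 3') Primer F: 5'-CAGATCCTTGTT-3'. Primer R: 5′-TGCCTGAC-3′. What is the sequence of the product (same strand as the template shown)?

5'-CAGATCCTTGTTGCTTTGGCTTGTGTCAGGCA-3'

Forward primer CAGATCCTTGTT is found on the top strand at positions 68–79.
The reverse primer's reverse complement is GTCAGGCA, which matches the template at positions 92–99.
The product is the template from position 68 through 99 (32 bp).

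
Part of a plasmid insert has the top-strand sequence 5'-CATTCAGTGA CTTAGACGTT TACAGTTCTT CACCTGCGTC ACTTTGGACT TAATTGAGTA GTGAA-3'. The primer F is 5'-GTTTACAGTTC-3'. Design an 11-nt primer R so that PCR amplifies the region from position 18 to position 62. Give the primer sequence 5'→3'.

The product's 3' end on the top strand is position 62.
The reverse primer anneals to the top strand over positions 52–62, i.e. to AATTGAGTAGT.
Its sequence written 5'→3' is the reverse complement: ACTACTCAATT.

5'-ACTACTCAATT-3'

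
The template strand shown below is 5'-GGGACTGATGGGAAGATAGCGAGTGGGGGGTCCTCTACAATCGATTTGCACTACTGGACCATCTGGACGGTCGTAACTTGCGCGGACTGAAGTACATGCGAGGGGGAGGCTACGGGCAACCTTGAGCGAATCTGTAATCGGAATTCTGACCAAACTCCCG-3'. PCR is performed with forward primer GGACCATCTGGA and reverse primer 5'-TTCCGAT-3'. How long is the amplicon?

88 bp

The forward primer matches the template at positions 56–67.
The reverse primer's reverse complement is ATCGGAA, which matches the template at positions 137–143.
Amplicon spans positions 56–143: 88 bp.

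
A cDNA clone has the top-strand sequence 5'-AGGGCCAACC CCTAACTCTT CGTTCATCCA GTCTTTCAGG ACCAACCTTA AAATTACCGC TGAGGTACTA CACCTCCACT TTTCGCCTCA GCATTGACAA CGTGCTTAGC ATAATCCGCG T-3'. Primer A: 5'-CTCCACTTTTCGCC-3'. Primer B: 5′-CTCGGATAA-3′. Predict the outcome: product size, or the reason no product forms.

No product — primer B has no binding site in the template.

Primer B (CTCGGATAA) does not match the top strand, and its reverse complement TTATCCGAG does not match either.
With no annealing site for primer B, no amplification occurs.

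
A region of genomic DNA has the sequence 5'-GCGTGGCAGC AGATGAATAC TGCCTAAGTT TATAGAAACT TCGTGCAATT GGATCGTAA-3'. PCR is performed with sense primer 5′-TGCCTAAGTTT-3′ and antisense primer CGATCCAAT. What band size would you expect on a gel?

Scanning the template, TGCCTAAGTTT occurs at positions 21–31; this primer anneals to the bottom strand there with its 3' end pointing downstream.
Taking the reverse complement of CGATCCAAT gives ATTGGATCG, found at positions 48–56 on the template; the primer anneals here to the top strand with its 3' end pointing upstream.
Product length = (reverse-primer end) − (forward-primer start) + 1 = 56 − 21 + 1 = 36 bp.

36 bp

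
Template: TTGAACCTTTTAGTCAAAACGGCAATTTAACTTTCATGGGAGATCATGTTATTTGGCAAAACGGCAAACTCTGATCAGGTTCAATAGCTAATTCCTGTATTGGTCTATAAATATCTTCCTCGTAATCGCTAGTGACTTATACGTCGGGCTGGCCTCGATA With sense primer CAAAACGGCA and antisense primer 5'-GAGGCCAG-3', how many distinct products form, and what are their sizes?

The forward primer CAAAACGGCA matches the top strand at positions 15–24, 57–66.
The reverse primer's reverse complement is CTGGCCTC, matching at positions 149–156.
Each forward site pairs with the reverse site to give a product ending at position 156: sizes 142, 100 bp.

Two products: 142 bp, 100 bp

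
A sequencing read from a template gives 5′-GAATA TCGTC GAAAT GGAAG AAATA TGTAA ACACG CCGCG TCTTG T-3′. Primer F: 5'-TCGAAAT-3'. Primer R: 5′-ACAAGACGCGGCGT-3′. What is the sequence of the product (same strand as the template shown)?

Forward primer TCGAAAT is found on the top strand at positions 9–15.
Taking the reverse complement of ACAAGACGCGGCGT gives ACGCCGCGTCTTGT, found at positions 33–46 on the template; the primer anneals here to the top strand with its 3' end pointing upstream.
The product is the template from position 9 through 46 (38 bp).

5'-TCGAAATGGAAGAAATATGTAAACACGCCGCGTCTTGT-3'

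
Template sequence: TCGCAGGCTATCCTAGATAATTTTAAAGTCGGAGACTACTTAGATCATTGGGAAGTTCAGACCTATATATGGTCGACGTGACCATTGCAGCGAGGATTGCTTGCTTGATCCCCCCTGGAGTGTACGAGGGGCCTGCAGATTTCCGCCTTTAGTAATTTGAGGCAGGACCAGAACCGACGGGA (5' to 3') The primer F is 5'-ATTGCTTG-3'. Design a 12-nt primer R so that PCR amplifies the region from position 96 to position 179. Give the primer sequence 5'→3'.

5'-CGTCGGTTCTGG-3'

The product's 3' end on the top strand is position 179.
The reverse primer anneals to the top strand over positions 168–179, i.e. to CCAGAACCGACG.
Its sequence written 5'→3' is the reverse complement: CGTCGGTTCTGG.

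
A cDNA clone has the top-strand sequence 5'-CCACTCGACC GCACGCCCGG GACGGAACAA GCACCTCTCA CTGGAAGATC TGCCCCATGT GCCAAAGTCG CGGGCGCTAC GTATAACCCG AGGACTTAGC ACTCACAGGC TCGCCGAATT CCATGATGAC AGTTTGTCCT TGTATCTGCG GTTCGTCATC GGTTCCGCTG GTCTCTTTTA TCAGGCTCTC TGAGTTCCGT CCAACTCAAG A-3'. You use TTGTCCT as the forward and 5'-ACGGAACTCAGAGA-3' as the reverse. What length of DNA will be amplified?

67 bp

Forward primer TTGTCCT is found on the top strand at positions 134–140.
The reverse primer's reverse complement is TCTCTGAGTTCCGT, which matches the template at positions 187–200.
Amplicon spans positions 134–200: 67 bp.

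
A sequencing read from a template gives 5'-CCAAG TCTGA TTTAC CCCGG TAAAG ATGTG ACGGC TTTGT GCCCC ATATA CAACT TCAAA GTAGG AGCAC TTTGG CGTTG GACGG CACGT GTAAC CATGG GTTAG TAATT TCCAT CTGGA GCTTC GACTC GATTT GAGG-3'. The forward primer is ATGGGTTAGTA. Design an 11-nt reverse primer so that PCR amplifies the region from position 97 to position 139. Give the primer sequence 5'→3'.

The product's 3' end on the top strand is position 139.
The reverse primer anneals to the top strand over positions 129–139, i.e. to TCGATTTGAGG.
Its sequence written 5'→3' is the reverse complement: CCTCAAATCGA.

5'-CCTCAAATCGA-3'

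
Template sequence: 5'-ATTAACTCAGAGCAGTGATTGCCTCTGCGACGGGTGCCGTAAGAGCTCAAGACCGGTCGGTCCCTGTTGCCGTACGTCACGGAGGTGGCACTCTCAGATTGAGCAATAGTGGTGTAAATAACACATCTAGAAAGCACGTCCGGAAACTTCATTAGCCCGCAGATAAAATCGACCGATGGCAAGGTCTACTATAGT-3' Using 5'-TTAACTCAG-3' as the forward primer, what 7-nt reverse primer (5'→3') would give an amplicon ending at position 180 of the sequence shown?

5'-GCCATCG-3'

The forward primer binds at positions 2–10; the product's 3' end on the top strand is position 180.
The reverse primer anneals to the top strand over positions 174–180, i.e. to CGATGGC.
Its sequence written 5'→3' is the reverse complement: GCCATCG.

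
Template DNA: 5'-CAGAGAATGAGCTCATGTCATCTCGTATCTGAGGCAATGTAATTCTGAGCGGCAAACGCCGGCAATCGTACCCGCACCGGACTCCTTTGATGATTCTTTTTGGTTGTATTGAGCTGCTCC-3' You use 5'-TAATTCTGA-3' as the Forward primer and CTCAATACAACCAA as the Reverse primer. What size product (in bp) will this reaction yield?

74 bp

The forward primer matches the template at positions 40–48.
The reverse primer's reverse complement is TTGGTTGTATTGAG, which matches the template at positions 100–113.
The product runs from position 40 to position 113, so its length is 113 − 40 + 1 = 74 bp.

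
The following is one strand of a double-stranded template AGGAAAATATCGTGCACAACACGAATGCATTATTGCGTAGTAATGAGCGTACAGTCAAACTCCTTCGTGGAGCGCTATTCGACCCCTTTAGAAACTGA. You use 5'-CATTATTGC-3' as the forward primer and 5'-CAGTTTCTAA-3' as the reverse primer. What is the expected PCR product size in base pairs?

70 bp

Scanning the template, CATTATTGC occurs at positions 28–36; this primer anneals to the bottom strand there with its 3' end pointing downstream.
Taking the reverse complement of CAGTTTCTAA gives TTAGAAACTG, found at positions 88–97 on the template; the primer anneals here to the top strand with its 3' end pointing upstream.
Product length = (reverse-primer end) − (forward-primer start) + 1 = 97 − 28 + 1 = 70 bp.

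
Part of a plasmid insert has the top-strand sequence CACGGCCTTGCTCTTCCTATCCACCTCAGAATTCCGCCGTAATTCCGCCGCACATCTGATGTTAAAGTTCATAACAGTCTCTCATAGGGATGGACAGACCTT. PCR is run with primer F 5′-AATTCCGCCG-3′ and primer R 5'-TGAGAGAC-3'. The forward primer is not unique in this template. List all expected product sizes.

55 bp, 44 bp

The forward primer AATTCCGCCG matches the top strand at positions 30–39, 41–50.
The reverse primer's reverse complement is GTCTCTCA, matching at positions 77–84.
Each forward site pairs with the reverse site to give a product ending at position 84: sizes 55, 44 bp.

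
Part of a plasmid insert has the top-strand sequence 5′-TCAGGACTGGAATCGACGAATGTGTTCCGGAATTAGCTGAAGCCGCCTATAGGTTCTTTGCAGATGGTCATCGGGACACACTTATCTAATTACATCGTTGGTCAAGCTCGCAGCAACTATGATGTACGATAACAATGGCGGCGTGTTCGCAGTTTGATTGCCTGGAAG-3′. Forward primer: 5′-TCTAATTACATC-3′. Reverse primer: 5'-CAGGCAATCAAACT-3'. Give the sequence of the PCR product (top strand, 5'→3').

5'-TCTAATTACATCGTTGGTCAAGCTCGCAGCAACTATGATGTACGATAACAATGGCGGCGTGTTCGCAGTTTGATTGCCTG-3'

The forward primer matches the template at positions 85–96.
Reverse complement of the reverse primer: AGTTTGATTGCCTG. This occurs on the top strand at positions 151–164.
The product is the template from position 85 through 164 (80 bp).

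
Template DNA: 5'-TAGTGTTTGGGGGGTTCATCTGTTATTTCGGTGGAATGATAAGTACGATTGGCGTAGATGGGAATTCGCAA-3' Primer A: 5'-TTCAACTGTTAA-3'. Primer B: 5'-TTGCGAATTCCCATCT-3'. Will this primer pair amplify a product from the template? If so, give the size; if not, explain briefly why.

No product — primer A has no binding site in the template.

Primer A (TTCAACTGTTAA) does not match the top strand, and its reverse complement TTAACAGTTGAA does not match either.
With no annealing site for primer A, no amplification occurs.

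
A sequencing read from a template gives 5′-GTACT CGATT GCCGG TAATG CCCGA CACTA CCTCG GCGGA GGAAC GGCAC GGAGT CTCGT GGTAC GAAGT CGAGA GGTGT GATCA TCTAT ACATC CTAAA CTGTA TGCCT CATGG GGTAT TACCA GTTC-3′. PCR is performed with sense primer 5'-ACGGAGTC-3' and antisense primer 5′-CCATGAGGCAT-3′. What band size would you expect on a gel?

Forward primer ACGGAGTC is found on the top strand at positions 49–56.
Taking the reverse complement of CCATGAGGCAT gives ATGCCTCATGG, found at positions 105–115 on the template; the primer anneals here to the top strand with its 3' end pointing upstream.
Product length = (reverse-primer end) − (forward-primer start) + 1 = 115 − 49 + 1 = 67 bp.

67 bp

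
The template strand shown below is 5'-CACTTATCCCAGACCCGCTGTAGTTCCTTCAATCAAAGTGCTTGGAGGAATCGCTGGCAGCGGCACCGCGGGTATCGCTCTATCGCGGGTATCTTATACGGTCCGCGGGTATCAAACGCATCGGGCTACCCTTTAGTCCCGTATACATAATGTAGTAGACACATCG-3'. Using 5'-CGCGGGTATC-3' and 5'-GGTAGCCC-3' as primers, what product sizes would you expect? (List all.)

64 bp, 47 bp, 27 bp

The forward primer CGCGGGTATC matches the top strand at positions 67–76, 84–93, 104–113.
The reverse primer's reverse complement is GGGCTACC, matching at positions 123–130.
Each forward site pairs with the reverse site to give a product ending at position 130: sizes 64, 47, 27 bp.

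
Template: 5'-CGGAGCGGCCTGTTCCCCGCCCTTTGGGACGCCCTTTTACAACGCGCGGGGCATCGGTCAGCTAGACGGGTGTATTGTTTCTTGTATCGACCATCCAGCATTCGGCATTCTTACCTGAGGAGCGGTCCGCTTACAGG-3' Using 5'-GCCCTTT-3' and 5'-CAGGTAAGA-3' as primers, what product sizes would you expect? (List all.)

99 bp, 87 bp

The forward primer GCCCTTT matches the top strand at positions 19–25, 31–37.
The reverse primer's reverse complement is TCTTACCTG, matching at positions 109–117.
Each forward site pairs with the reverse site to give a product ending at position 117: sizes 99, 87 bp.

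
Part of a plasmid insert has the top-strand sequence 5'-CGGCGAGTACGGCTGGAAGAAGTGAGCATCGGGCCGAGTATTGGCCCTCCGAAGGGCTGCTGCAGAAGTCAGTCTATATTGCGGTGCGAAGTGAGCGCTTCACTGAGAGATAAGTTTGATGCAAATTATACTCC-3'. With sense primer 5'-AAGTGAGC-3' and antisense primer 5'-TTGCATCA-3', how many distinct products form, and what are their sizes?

Two products: 105 bp, 36 bp

The forward primer AAGTGAGC matches the top strand at positions 20–27, 89–96.
The reverse primer's reverse complement is TGATGCAA, matching at positions 117–124.
Each forward site pairs with the reverse site to give a product ending at position 124: sizes 105, 36 bp.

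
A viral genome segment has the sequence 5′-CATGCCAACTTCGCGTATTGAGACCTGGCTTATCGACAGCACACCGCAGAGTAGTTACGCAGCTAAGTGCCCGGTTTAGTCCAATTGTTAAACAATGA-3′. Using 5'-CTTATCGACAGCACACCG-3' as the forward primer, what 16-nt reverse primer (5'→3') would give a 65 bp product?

5'-GTTTAACAATTGGACT-3'

The forward primer binds at positions 29–46, so a 65 bp product ends at position 29 + 65 − 1 = 93.
The reverse primer anneals to the top strand over positions 78–93, i.e. to AGTCCAATTGTTAAAC.
Its sequence written 5'→3' is the reverse complement: GTTTAACAATTGGACT.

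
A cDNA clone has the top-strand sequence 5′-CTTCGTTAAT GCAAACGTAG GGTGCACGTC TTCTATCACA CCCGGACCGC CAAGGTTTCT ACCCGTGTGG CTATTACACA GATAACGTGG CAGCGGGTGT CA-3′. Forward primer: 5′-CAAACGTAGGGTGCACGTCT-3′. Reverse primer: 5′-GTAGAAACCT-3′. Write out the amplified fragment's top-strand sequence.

Scanning the template, CAAACGTAGGGTGCACGTCT occurs at positions 12–31; this primer anneals to the bottom strand there with its 3' end pointing downstream.
The reverse primer's reverse complement is AGGTTTCTAC, which matches the template at positions 53–62.
The product is the template from position 12 through 62 (51 bp).

5'-CAAACGTAGGGTGCACGTCTTCTATCACACCCGGACCGCCAAGGTTTCTAC-3'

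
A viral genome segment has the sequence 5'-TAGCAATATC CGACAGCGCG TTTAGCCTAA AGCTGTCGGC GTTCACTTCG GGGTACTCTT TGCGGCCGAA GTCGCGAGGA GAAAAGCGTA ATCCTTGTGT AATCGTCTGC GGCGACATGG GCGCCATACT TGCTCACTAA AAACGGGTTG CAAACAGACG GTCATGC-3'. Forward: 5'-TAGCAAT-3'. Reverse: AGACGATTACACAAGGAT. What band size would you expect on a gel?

Scanning the template, TAGCAAT occurs at positions 1–7; this primer anneals to the bottom strand there with its 3' end pointing downstream.
Taking the reverse complement of AGACGATTACACAAGGAT gives ATCCTTGTGTAATCGTCT, found at positions 91–108 on the template; the primer anneals here to the top strand with its 3' end pointing upstream.
Amplicon spans positions 1–108: 108 bp.

108 bp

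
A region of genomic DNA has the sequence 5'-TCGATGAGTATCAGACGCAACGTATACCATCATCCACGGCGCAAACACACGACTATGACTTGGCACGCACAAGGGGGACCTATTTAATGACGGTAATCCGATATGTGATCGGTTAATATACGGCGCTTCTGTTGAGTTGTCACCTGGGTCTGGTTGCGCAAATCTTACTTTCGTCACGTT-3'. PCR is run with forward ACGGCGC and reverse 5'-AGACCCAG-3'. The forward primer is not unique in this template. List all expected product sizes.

The forward primer ACGGCGC matches the top strand at positions 36–42, 120–126.
The reverse primer's reverse complement is CTGGGTCT, matching at positions 144–151.
Each forward site pairs with the reverse site to give a product ending at position 151: sizes 116, 32 bp.

116 bp, 32 bp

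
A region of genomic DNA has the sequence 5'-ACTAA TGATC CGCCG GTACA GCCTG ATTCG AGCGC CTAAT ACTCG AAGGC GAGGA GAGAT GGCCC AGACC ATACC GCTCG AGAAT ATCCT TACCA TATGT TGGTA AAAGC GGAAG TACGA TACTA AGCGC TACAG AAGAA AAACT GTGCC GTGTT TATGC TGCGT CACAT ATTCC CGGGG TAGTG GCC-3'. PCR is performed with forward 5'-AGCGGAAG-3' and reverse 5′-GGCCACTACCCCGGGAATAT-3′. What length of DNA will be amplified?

81 bp

Forward primer AGCGGAAG is found on the top strand at positions 108–115.
Taking the reverse complement of GGCCACTACCCCGGGAATAT gives ATATTCCCGGGGTAGTGGCC, found at positions 169–188 on the template; the primer anneals here to the top strand with its 3' end pointing upstream.
The product runs from position 108 to position 188, so its length is 188 − 108 + 1 = 81 bp.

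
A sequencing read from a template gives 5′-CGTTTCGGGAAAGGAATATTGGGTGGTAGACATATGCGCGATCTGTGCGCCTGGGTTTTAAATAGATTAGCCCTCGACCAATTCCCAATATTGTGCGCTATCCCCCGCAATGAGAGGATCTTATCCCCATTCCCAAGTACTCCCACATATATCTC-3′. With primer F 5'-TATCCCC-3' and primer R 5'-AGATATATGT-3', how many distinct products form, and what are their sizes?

The forward primer TATCCCC matches the top strand at positions 99–105, 122–128.
The reverse primer's reverse complement is ACATATATCT, matching at positions 145–154.
Each forward site pairs with the reverse site to give a product ending at position 154: sizes 56, 33 bp.

Two products: 56 bp, 33 bp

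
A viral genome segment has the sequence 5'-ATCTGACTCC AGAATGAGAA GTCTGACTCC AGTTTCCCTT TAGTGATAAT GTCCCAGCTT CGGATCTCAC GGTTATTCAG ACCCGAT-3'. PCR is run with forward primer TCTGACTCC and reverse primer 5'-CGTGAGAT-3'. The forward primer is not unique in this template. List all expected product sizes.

70 bp, 50 bp

The forward primer TCTGACTCC matches the top strand at positions 2–10, 22–30.
The reverse primer's reverse complement is ATCTCACG, matching at positions 64–71.
Each forward site pairs with the reverse site to give a product ending at position 71: sizes 70, 50 bp.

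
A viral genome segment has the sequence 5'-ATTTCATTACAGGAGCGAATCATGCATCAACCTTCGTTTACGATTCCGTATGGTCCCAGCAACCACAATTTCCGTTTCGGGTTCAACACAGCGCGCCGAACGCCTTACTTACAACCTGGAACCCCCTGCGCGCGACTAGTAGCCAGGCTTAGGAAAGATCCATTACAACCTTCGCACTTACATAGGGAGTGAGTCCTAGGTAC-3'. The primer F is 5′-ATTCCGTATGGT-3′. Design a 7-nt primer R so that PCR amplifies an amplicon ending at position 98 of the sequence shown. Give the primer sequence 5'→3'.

5'-CGGCGCG-3'

The forward primer binds at positions 43–54; the product's 3' end on the top strand is position 98.
The reverse primer anneals to the top strand over positions 92–98, i.e. to CGCGCCG.
Its sequence written 5'→3' is the reverse complement: CGGCGCG.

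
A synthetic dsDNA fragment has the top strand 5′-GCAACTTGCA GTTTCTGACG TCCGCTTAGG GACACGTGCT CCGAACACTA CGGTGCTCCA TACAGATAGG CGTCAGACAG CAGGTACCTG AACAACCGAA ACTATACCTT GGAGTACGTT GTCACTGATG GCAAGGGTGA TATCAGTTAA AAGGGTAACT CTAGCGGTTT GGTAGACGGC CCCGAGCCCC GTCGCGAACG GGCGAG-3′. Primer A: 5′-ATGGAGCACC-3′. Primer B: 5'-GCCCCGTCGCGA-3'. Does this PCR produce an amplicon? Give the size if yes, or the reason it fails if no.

Primer A (ATGGAGCACC) has reverse complement GGTGCTCCAT, which matches the top strand at positions 52–61; primer A anneals to the top strand there with its 3' end pointing upstream toward position 52.
Primer B (GCCCCGTCGCGA) matches the top strand directly at positions 186–197; it anneals to the bottom strand with its 3' end pointing downstream toward position 197.
The 3' ends diverge (primer A extends toward position 1, primer B toward position 206), so the primers never converge on a shared product.

No product — the primers' 3' ends point away from each other.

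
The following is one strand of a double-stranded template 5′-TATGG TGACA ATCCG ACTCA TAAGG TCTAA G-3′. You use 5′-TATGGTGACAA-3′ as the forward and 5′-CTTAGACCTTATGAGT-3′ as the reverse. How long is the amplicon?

31 bp

The forward primer matches the template at positions 1–11.
Reverse complement of the reverse primer: ACTCATAAGGTCTAAG. This occurs on the top strand at positions 16–31.
The product runs from position 1 to position 31, so its length is 31 − 1 + 1 = 31 bp.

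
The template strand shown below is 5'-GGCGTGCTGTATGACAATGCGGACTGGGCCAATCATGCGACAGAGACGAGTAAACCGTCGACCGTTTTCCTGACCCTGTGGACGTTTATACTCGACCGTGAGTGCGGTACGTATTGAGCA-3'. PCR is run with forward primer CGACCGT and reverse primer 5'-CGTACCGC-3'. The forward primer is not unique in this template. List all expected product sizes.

The forward primer CGACCGT matches the top strand at positions 59–65, 93–99.
The reverse primer's reverse complement is GCGGTACG, matching at positions 104–111.
Each forward site pairs with the reverse site to give a product ending at position 111: sizes 53, 19 bp.

53 bp, 19 bp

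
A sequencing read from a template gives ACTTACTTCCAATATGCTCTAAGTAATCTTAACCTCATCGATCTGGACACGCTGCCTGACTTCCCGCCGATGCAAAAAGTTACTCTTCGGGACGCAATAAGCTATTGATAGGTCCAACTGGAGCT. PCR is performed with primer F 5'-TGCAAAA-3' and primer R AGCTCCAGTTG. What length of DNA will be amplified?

55 bp

Scanning the template, TGCAAAA occurs at positions 71–77; this primer anneals to the bottom strand there with its 3' end pointing downstream.
Reverse complement of the reverse primer: CAACTGGAGCT. This occurs on the top strand at positions 115–125.
The product runs from position 71 to position 125, so its length is 125 − 71 + 1 = 55 bp.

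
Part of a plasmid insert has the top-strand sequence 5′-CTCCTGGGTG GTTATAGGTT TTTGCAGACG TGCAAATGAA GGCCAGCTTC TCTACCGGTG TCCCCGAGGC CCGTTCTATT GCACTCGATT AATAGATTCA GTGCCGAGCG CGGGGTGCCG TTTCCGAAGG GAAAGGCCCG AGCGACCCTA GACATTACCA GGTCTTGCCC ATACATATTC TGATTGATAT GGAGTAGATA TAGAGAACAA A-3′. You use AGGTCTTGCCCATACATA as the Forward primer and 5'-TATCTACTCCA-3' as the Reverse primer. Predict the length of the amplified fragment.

41 bp

Scanning the template, AGGTCTTGCCCATACATA occurs at positions 160–177; this primer anneals to the bottom strand there with its 3' end pointing downstream.
The reverse primer's reverse complement is TGGAGTAGATA, which matches the template at positions 190–200.
Product length = (reverse-primer end) − (forward-primer start) + 1 = 200 − 160 + 1 = 41 bp.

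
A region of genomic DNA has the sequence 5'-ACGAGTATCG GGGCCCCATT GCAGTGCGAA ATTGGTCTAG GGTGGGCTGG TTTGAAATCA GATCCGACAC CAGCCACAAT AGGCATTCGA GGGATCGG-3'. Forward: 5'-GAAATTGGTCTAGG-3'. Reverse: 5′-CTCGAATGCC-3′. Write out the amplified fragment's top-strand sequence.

5'-GAAATTGGTCTAGGGTGGGCTGGTTTGAAATCAGATCCGACACCAGCCACAATAGGCATTCGAG-3'

The forward primer matches the template at positions 28–41.
The reverse primer's reverse complement is GGCATTCGAG, which matches the template at positions 82–91.
The product is the template from position 28 through 91 (64 bp).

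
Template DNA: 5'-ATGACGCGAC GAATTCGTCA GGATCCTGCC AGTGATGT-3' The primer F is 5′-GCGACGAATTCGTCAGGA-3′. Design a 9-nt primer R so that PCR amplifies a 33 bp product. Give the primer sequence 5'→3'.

5'-ACATCACTG-3'

The forward primer binds at positions 6–23, so a 33 bp product ends at position 6 + 33 − 1 = 38.
The reverse primer anneals to the top strand over positions 30–38, i.e. to CAGTGATGT.
Its sequence written 5'→3' is the reverse complement: ACATCACTG.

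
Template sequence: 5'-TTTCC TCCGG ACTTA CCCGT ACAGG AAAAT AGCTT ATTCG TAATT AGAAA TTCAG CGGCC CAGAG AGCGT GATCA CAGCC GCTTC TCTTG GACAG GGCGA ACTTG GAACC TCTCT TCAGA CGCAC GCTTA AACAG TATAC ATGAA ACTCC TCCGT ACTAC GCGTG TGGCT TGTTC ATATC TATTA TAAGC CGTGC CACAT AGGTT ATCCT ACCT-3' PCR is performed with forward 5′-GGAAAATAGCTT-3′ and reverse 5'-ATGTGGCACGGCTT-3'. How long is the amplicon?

177 bp

Scanning the template, GGAAAATAGCTT occurs at positions 24–35; this primer anneals to the bottom strand there with its 3' end pointing downstream.
Reverse complement of the reverse primer: AAGCCGTGCCACAT. This occurs on the top strand at positions 187–200.
The product runs from position 24 to position 200, so its length is 200 − 24 + 1 = 177 bp.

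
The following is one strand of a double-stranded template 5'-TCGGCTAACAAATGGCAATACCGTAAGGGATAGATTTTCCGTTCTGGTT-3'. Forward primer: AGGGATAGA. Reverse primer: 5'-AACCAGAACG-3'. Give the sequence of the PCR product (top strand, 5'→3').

Scanning the template, AGGGATAGA occurs at positions 26–34; this primer anneals to the bottom strand there with its 3' end pointing downstream.
Taking the reverse complement of AACCAGAACG gives CGTTCTGGTT, found at positions 40–49 on the template; the primer anneals here to the top strand with its 3' end pointing upstream.
The product is the template from position 26 through 49 (24 bp).

5'-AGGGATAGATTTTCCGTTCTGGTT-3'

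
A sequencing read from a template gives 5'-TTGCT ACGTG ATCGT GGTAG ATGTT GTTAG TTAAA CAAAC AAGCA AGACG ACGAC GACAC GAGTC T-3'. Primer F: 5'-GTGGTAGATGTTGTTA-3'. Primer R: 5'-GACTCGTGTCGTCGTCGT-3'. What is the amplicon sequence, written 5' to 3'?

The forward primer matches the template at positions 14–29.
Taking the reverse complement of GACTCGTGTCGTCGTCGT gives ACGACGACGACACGAGTC, found at positions 48–65 on the template; the primer anneals here to the top strand with its 3' end pointing upstream.
The product is the template from position 14 through 65 (52 bp).

5'-GTGGTAGATGTTGTTAGTTAAACAAACAAGCAAGACGACGACGACACGAGTC-3'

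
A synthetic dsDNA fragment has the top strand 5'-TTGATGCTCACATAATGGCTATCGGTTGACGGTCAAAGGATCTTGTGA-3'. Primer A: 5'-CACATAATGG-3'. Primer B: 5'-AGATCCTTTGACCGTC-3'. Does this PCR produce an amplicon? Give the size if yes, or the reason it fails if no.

Yes — a 35 bp product.

Primer A (CACATAATGG) matches the top strand at positions 9–18; it acts as a forward primer.
Primer B's reverse complement is GACGGTCAAAGGATCT, matching the top strand at positions 28–43; it acts as a reverse primer.
The 3' ends face each other across positions 9–43, giving a 35 bp product.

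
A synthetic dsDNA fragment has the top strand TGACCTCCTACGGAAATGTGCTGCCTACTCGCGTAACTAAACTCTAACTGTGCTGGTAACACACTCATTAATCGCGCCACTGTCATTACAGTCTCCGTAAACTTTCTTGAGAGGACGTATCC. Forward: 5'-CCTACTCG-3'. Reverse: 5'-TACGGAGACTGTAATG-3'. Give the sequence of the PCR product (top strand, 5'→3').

5'-CCTACTCGCGTAACTAAACTCTAACTGTGCTGGTAACACACTCATTAATCGCGCCACTGTCATTACAGTCTCCGTA-3'

Scanning the template, CCTACTCG occurs at positions 24–31; this primer anneals to the bottom strand there with its 3' end pointing downstream.
The reverse primer's reverse complement is CATTACAGTCTCCGTA, which matches the template at positions 84–99.
The product is the template from position 24 through 99 (76 bp).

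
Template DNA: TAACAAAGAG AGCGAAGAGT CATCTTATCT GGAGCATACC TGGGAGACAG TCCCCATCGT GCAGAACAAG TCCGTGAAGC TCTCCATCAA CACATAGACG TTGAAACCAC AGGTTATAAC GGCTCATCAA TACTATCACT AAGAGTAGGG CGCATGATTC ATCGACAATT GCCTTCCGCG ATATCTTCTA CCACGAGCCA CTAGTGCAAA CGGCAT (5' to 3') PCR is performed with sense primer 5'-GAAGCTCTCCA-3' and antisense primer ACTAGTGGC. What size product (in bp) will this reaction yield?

The forward primer matches the template at positions 76–86.
Reverse complement of the reverse primer: GCCACTAGT. This occurs on the top strand at positions 197–205.
Amplicon spans positions 76–205: 130 bp.

130 bp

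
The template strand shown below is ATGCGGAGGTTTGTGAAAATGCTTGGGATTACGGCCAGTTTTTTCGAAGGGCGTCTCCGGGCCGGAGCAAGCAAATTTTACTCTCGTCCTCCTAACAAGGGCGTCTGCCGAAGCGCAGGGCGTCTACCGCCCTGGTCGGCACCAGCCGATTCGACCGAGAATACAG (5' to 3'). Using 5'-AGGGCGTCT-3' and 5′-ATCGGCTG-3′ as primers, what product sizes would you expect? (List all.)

103 bp, 53 bp, 34 bp

The forward primer AGGGCGTCT matches the top strand at positions 48–56, 98–106, 117–125.
The reverse primer's reverse complement is CAGCCGAT, matching at positions 143–150.
Each forward site pairs with the reverse site to give a product ending at position 150: sizes 103, 53, 34 bp.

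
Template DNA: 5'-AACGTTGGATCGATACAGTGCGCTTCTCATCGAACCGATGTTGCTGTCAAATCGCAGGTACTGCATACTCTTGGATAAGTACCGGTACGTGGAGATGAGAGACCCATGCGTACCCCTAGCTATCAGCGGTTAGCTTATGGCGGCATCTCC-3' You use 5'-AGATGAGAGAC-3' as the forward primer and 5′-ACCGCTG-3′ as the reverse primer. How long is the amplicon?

The forward primer matches the template at positions 93–103.
The reverse primer's reverse complement is CAGCGGT, which matches the template at positions 124–130.
Amplicon spans positions 93–130: 38 bp.

38 bp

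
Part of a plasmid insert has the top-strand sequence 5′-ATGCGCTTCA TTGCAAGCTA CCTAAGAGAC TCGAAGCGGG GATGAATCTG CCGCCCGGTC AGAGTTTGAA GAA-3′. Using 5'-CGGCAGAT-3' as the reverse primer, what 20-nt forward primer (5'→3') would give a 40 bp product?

The reverse primer's reverse complement ATCTGCCG matches the template at positions 46–53, so the product ends at position 53.
A 40 bp product then starts at position 53 − 40 + 1 = 14.
The forward primer is identical to the top strand there: CAAGCTACCTAAGAGACTCG.

5'-CAAGCTACCTAAGAGACTCG-3'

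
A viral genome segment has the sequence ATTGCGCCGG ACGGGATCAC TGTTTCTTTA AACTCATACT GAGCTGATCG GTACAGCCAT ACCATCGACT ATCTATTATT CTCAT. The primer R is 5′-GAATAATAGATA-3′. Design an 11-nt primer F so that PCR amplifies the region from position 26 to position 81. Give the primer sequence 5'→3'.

5'-CTTTAAACTCA-3'

The reverse primer's reverse complement TATCTATTATTC matches the template at positions 70–81; the product starts at position 26.
The forward primer is identical to the top strand over positions 26–36: CTTTAAACTCA.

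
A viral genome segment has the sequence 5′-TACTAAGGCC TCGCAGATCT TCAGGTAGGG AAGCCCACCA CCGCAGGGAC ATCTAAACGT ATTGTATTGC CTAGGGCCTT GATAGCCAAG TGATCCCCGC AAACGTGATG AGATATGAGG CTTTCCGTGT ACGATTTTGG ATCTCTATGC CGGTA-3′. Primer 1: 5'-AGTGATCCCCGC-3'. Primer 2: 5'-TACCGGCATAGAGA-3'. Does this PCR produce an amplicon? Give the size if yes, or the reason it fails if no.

Yes — a 67 bp product.

Primer 1 (AGTGATCCCCGC) matches the top strand at positions 89–100; it acts as a forward primer.
Primer 2's reverse complement is TCTCTATGCCGGTA, matching the top strand at positions 142–155; it acts as a reverse primer.
The 3' ends face each other across positions 89–155, giving a 67 bp product.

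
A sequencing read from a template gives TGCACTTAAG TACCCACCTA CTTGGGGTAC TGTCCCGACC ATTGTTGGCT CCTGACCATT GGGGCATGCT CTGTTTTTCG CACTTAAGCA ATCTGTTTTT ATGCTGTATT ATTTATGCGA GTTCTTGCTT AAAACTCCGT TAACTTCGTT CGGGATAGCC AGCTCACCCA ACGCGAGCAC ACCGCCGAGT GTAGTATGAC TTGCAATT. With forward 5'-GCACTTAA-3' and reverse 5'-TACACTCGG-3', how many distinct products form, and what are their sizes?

Two products: 192 bp, 114 bp

The forward primer GCACTTAA matches the top strand at positions 2–9, 80–87.
The reverse primer's reverse complement is CCGAGTGTA, matching at positions 185–193.
Each forward site pairs with the reverse site to give a product ending at position 193: sizes 192, 114 bp.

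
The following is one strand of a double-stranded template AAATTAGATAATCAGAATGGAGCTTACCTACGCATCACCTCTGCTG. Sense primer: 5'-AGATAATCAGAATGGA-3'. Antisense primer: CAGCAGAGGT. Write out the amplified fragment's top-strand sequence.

5'-AGATAATCAGAATGGAGCTTACCTACGCATCACCTCTGCTG-3'

Forward primer AGATAATCAGAATGGA is found on the top strand at positions 6–21.
Taking the reverse complement of CAGCAGAGGT gives ACCTCTGCTG, found at positions 37–46 on the template; the primer anneals here to the top strand with its 3' end pointing upstream.
The product is the template from position 6 through 46 (41 bp).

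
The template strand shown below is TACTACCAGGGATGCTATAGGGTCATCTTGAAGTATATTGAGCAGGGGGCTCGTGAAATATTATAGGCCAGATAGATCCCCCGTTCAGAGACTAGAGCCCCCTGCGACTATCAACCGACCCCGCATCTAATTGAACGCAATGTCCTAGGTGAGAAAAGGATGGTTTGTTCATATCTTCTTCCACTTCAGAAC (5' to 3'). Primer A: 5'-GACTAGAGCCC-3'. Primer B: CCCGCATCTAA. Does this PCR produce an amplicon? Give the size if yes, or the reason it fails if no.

No product — both primers anneal to the same strand and extend in the same direction.

Primer A (GACTAGAGCCC) matches the top strand at positions 90–100 (3' end points downstream).
Primer B (CCCGCATCTAA) also matches the top strand directly, at positions 120–130 — its reverse complement TTAGATGCGGG is not present.
Both primers anneal to the bottom strand with 3' ends pointing the same way, so neither can prime synthesis back toward the other.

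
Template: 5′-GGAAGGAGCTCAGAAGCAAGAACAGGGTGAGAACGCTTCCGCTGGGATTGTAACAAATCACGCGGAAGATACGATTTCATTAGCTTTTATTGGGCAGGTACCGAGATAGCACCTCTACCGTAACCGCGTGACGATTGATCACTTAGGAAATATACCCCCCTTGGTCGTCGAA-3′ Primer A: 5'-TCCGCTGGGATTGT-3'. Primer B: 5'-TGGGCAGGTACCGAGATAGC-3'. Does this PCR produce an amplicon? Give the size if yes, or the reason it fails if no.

No product — both primers anneal to the same strand and extend in the same direction.

Primer A (TCCGCTGGGATTGT) matches the top strand at positions 38–51 (3' end points downstream).
Primer B (TGGGCAGGTACCGAGATAGC) also matches the top strand directly, at positions 91–110 — its reverse complement GCTATCTCGGTACCTGCCCA is not present.
Both primers anneal to the bottom strand with 3' ends pointing the same way, so neither can prime synthesis back toward the other.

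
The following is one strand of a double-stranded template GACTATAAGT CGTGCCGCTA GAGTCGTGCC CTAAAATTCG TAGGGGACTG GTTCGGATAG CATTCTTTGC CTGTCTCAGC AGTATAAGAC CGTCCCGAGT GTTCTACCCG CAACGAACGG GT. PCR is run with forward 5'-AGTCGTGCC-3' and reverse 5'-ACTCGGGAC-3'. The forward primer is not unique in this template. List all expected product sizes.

93 bp, 79 bp

The forward primer AGTCGTGCC matches the top strand at positions 8–16, 22–30.
The reverse primer's reverse complement is GTCCCGAGT, matching at positions 92–100.
Each forward site pairs with the reverse site to give a product ending at position 100: sizes 93, 79 bp.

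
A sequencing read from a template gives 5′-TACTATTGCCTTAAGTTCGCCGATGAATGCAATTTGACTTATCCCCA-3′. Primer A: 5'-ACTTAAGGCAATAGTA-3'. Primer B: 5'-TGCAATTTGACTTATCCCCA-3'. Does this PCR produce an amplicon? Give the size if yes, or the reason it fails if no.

No product — the primers' 3' ends point away from each other.

Primer A (ACTTAAGGCAATAGTA) has reverse complement TACTATTGCCTTAAGT, which matches the top strand at positions 1–16; primer A anneals to the top strand there with its 3' end pointing upstream toward position 1.
Primer B (TGCAATTTGACTTATCCCCA) matches the top strand directly at positions 28–47; it anneals to the bottom strand with its 3' end pointing downstream toward position 47.
The 3' ends diverge (primer A extends toward position 1, primer B toward position 47), so the primers never converge on a shared product.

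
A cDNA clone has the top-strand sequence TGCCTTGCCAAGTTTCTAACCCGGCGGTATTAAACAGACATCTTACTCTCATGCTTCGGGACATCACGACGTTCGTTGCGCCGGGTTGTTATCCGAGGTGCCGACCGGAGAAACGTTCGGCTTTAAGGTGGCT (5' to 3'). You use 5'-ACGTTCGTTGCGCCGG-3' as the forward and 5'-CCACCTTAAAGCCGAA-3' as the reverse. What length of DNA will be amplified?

63 bp

The forward primer matches the template at positions 69–84.
Reverse complement of the reverse primer: TTCGGCTTTAAGGTGG. This occurs on the top strand at positions 116–131.
Product length = (reverse-primer end) − (forward-primer start) + 1 = 131 − 69 + 1 = 63 bp.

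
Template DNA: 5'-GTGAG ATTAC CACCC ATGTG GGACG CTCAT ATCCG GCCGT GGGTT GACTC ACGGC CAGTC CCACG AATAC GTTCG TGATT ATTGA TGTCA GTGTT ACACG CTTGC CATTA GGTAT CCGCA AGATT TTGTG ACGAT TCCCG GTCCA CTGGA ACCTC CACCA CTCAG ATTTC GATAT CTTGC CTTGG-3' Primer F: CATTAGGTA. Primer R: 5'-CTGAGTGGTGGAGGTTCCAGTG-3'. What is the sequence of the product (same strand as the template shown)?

5'-CATTAGGTATCCGCAAGATTTTGTGACGATTCCCGGTCCACTGGAACCTCCACCACTCAG-3'

The forward primer matches the template at positions 106–114.
Reverse complement of the reverse primer: CACTGGAACCTCCACCACTCAG. This occurs on the top strand at positions 144–165.
The product is the template from position 106 through 165 (60 bp).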